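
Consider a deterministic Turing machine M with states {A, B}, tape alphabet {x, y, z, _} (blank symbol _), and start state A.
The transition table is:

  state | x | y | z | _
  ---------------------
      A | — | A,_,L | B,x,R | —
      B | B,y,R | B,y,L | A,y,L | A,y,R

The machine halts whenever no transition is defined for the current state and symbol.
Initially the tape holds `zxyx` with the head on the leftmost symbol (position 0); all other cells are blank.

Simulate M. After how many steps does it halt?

10

state=A head=0 tape=__[z]xyx   (A,z)→(B,x,R)
state=B head=1 tape=__x[x]yx   (B,x)→(B,y,R)
state=B head=2 tape=__xy[y]x   (B,y)→(B,y,L)
state=B head=1 tape=__x[y]yx   (B,y)→(B,y,L)
state=B head=0 tape=__[x]yyx   (B,x)→(B,y,R)
state=B head=1 tape=__y[y]yx   (B,y)→(B,y,L)
state=B head=0 tape=__[y]yyx   (B,y)→(B,y,L)
state=B head=-1 tape=_[_]yyyx   (B,_)→(A,y,R)
state=A head=0 tape=_y[y]yyx   (A,y)→(A,_,L)
state=A head=-1 tape=_[y]_yyx   (A,y)→(A,_,L)
state=A head=-2 tape=[_]__yyx
M halts after 10 transitions.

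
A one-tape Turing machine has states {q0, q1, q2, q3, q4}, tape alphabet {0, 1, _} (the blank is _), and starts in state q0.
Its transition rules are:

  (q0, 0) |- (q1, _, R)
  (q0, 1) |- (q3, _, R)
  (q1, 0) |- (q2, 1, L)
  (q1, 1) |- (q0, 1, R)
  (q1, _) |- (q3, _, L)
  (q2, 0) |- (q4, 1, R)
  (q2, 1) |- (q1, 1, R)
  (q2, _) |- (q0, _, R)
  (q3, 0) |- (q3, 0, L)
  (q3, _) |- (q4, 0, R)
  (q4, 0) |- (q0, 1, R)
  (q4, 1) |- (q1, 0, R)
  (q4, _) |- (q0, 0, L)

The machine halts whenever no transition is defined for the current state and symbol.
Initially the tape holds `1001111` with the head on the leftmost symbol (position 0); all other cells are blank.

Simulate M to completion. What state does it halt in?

q0 | [1]001111   read 1 → write _, move R, go to q3
q3 | _[0]01111   read 0 → write 0, move L, go to q3
q3 | [_]001111   read _ → write 0, move R, go to q4
q4 | 0[0]01111   read 0 → write 1, move R, go to q0
q0 | 01[0]1111   read 0 → write _, move R, go to q1
q1 | 01_[1]111   read 1 → write 1, move R, go to q0
q0 | 01_1[1]11   read 1 → write _, move R, go to q3
q3 | 01_1_[1]1
No transition is defined for (q3, 1); M halts in state q3.

q3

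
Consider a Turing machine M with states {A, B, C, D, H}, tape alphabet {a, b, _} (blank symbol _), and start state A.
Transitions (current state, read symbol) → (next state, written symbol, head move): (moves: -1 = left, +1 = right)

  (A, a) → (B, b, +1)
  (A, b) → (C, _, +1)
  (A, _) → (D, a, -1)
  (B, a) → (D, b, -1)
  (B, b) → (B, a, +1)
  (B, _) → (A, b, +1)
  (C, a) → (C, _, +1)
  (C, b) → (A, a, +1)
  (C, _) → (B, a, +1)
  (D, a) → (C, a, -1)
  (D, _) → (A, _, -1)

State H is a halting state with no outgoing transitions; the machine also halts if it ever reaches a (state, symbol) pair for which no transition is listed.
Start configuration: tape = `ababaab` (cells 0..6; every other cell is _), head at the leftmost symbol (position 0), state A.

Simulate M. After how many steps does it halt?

A | [a]babaab__   read a → write b, move +1, go to B
B | b[b]abaab__   read b → write a, move +1, go to B
B | ba[a]baab__   read a → write b, move -1, go to D
D | b[a]bbaab__   read a → write a, move -1, go to C
C | [b]abbaab__   read b → write a, move +1, go to A
A | a[a]bbaab__   read a → write b, move +1, go to B
B | ab[b]baab__   read b → write a, move +1, go to B
B | aba[b]aab__   read b → write a, move +1, go to B
B | abaa[a]ab__   read a → write b, move -1, go to D
D | aba[a]bab__   read a → write a, move -1, go to C
C | ab[a]abab__   read a → write _, move +1, go to C
C | ab_[a]bab__   read a → write _, move +1, go to C
C | ab__[b]ab__   read b → write a, move +1, go to A
A | ab__a[a]b__   read a → write b, move +1, go to B
B | ab__ab[b]__   read b → write a, move +1, go to B
B | ab__aba[_]_   read _ → write b, move +1, go to A
A | ab__abab[_]   read _ → write a, move -1, go to D
D | ab__aba[b]a
M halts after 17 transitions.

17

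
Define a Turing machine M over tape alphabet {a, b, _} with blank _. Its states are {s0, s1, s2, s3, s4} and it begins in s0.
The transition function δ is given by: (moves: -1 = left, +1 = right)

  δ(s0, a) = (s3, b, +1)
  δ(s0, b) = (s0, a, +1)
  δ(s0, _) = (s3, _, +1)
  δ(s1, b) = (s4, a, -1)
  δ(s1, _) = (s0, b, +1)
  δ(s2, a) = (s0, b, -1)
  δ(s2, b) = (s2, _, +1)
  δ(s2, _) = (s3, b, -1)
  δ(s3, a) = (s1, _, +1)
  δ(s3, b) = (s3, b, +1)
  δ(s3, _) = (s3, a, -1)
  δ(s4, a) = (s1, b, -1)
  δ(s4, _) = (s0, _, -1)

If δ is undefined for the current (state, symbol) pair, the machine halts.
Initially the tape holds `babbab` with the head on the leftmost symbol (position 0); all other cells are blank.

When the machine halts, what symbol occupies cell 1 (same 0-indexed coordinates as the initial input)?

b

s0 | [b]abbab___   read b → write a, move +1, go to s0
s0 | a[a]bbab___   read a → write b, move +1, go to s3
s3 | ab[b]bab___   read b → write b, move +1, go to s3
s3 | abb[b]ab___   read b → write b, move +1, go to s3
s3 | abbb[a]b___   read a → write _, move +1, go to s1
s1 | abbb_[b]___   read b → write a, move -1, go to s4
s4 | abbb[_]a___   read _ → write _, move -1, go to s0
s0 | abb[b]_a___   read b → write a, move +1, go to s0
s0 | abba[_]a___   read _ → write _, move +1, go to s3
s3 | abba_[a]___   read a → write _, move +1, go to s1
s1 | abba__[_]__   read _ → write b, move +1, go to s0
s0 | abba__b[_]_   read _ → write _, move +1, go to s3
s3 | abba__b_[_]   read _ → write a, move -1, go to s3
s3 | abba__b[_]a   read _ → write a, move -1, go to s3
s3 | abba__[b]aa   read b → write b, move +1, go to s3
s3 | abba__b[a]a   read a → write _, move +1, go to s1
s1 | abba__b_[a]
Cell 1 holds b when M halts.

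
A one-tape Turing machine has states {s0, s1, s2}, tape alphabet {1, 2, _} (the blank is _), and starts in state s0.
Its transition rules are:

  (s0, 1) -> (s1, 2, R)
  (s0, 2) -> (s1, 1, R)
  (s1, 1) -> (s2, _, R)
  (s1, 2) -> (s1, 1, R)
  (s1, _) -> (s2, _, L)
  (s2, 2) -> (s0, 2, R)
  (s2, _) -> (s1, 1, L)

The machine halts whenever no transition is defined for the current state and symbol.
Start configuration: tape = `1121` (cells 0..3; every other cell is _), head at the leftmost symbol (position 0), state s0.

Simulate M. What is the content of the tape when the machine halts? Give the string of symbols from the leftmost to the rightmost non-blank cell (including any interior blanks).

2_22

state=s0 head=0 tape=[1]121_   (s0,1)→(s1,2,R)
state=s1 head=1 tape=2[1]21_   (s1,1)→(s2,_,R)
state=s2 head=2 tape=2_[2]1_   (s2,2)→(s0,2,R)
state=s0 head=3 tape=2_2[1]_   (s0,1)→(s1,2,R)
state=s1 head=4 tape=2_22[_]   (s1,_)→(s2,_,L)
state=s2 head=3 tape=2_2[2]_   (s2,2)→(s0,2,R)
state=s0 head=4 tape=2_22[_]
The non-blank tape span at halt is 2_22.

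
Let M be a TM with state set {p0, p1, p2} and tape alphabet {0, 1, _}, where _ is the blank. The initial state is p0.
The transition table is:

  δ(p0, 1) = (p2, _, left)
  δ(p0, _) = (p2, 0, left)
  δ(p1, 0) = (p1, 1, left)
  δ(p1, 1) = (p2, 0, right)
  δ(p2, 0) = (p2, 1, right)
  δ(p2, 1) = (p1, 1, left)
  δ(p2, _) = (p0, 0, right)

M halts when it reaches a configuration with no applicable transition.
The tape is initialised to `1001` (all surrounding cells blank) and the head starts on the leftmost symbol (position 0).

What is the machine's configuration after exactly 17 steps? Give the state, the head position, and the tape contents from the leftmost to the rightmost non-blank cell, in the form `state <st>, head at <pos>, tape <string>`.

state=p0 head=0 tape=_[1]001   (p0,1)→(p2,_,left)
state=p2 head=-1 tape=[_]_001   (p2,_)→(p0,0,right)
state=p0 head=0 tape=0[_]001   (p0,_)→(p2,0,left)
state=p2 head=-1 tape=[0]0001   (p2,0)→(p2,1,right)
state=p2 head=0 tape=1[0]001   (p2,0)→(p2,1,right)
state=p2 head=1 tape=11[0]01   (p2,0)→(p2,1,right)
state=p2 head=2 tape=111[0]1   (p2,0)→(p2,1,right)
state=p2 head=3 tape=1111[1]   (p2,1)→(p1,1,left)
state=p1 head=2 tape=111[1]1   (p1,1)→(p2,0,right)
state=p2 head=3 tape=1110[1]   (p2,1)→(p1,1,left)
state=p1 head=2 tape=111[0]1   (p1,0)→(p1,1,left)
state=p1 head=1 tape=11[1]11   (p1,1)→(p2,0,right)
state=p2 head=2 tape=110[1]1   (p2,1)→(p1,1,left)
state=p1 head=1 tape=11[0]11   (p1,0)→(p1,1,left)
state=p1 head=0 tape=1[1]111   (p1,1)→(p2,0,right)
state=p2 head=1 tape=10[1]11   (p2,1)→(p1,1,left)
state=p1 head=0 tape=1[0]111   (p1,0)→(p1,1,left)
state=p1 head=-1 tape=[1]1111
After 17 steps: state p1, head at -1, tape 11111.

state p1, head at -1, tape 11111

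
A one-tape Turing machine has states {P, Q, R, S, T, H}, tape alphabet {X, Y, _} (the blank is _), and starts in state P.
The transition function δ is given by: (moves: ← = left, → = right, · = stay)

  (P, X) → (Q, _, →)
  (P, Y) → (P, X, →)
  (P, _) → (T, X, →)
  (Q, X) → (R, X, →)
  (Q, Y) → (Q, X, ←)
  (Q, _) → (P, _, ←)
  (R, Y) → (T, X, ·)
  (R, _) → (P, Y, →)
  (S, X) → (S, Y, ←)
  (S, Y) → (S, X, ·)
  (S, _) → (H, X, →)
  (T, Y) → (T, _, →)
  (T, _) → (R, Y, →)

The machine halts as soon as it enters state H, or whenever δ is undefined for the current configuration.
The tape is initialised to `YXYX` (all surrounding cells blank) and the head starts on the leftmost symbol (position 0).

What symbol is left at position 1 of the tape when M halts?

state=P head=0 tape=[Y]XYX   (P,Y)→(P,X,→)
state=P head=1 tape=X[X]YX   (P,X)→(Q,_,→)
state=Q head=2 tape=X_[Y]X   (Q,Y)→(Q,X,←)
state=Q head=1 tape=X[_]XX   (Q,_)→(P,_,←)
state=P head=0 tape=[X]_XX   (P,X)→(Q,_,→)
state=Q head=1 tape=_[_]XX   (Q,_)→(P,_,←)
state=P head=0 tape=[_]_XX   (P,_)→(T,X,→)
state=T head=1 tape=X[_]XX   (T,_)→(R,Y,→)
state=R head=2 tape=XY[X]X
Cell 1 holds Y when M halts.

Y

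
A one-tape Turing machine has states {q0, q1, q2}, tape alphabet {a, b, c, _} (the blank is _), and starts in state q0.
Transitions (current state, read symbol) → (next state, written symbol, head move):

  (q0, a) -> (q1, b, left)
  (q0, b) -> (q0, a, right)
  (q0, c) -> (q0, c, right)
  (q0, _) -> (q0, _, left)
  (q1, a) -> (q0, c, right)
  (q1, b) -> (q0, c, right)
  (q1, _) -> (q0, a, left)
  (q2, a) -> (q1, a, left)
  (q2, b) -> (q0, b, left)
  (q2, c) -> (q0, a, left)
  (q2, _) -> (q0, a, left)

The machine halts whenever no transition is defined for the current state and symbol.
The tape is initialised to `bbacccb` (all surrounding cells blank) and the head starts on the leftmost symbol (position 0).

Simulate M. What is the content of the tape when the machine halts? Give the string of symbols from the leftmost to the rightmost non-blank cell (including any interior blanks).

acacccb

state=q0 head=0 tape=[b]bacccb_   (q0,b)→(q0,a,right)
state=q0 head=1 tape=a[b]acccb_   (q0,b)→(q0,a,right)
state=q0 head=2 tape=aa[a]cccb_   (q0,a)→(q1,b,left)
state=q1 head=1 tape=a[a]bcccb_   (q1,a)→(q0,c,right)
state=q0 head=2 tape=ac[b]cccb_   (q0,b)→(q0,a,right)
state=q0 head=3 tape=aca[c]ccb_   (q0,c)→(q0,c,right)
state=q0 head=4 tape=acac[c]cb_   (q0,c)→(q0,c,right)
state=q0 head=5 tape=acacc[c]b_   (q0,c)→(q0,c,right)
state=q0 head=6 tape=acaccc[b]_   (q0,b)→(q0,a,right)
state=q0 head=7 tape=acaccca[_]   (q0,_)→(q0,_,left)
state=q0 head=6 tape=acaccc[a]_   (q0,a)→(q1,b,left)
state=q1 head=5 tape=acacc[c]b_
The non-blank tape span at halt is acacccb.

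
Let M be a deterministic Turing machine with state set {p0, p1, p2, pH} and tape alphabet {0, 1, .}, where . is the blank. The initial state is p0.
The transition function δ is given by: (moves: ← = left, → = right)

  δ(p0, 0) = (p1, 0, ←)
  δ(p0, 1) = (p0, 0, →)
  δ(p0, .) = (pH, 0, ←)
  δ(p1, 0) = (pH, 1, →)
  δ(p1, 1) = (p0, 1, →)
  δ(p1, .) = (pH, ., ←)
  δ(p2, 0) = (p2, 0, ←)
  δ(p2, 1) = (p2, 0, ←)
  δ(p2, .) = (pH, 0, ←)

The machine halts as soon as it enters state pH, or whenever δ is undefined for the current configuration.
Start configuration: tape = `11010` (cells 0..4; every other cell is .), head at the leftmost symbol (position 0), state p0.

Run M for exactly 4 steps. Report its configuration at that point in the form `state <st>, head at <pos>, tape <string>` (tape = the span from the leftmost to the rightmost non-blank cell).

p0 | [1]1010   read 1 → write 0, move →, go to p0
p0 | 0[1]010   read 1 → write 0, move →, go to p0
p0 | 00[0]10   read 0 → write 0, move ←, go to p1
p1 | 0[0]010   read 0 → write 1, move →, go to pH
pH | 01[0]10
After 4 steps: state pH, head at 2, tape 01010.

state pH, head at 2, tape 01010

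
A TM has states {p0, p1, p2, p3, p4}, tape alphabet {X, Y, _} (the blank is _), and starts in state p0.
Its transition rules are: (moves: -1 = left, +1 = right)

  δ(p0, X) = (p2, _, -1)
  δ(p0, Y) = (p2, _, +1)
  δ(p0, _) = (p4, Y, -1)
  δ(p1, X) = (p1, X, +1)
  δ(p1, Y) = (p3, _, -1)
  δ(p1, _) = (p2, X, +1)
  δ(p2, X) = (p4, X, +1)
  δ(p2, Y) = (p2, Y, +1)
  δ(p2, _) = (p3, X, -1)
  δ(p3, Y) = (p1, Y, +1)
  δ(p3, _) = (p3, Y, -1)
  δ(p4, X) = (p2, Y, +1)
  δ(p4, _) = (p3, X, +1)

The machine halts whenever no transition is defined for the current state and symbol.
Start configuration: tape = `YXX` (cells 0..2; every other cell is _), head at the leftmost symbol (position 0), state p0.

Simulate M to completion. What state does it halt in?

p3

state=p0 head=0 tape=[Y]XX___   (p0,Y)→(p2,_,+1)
state=p2 head=1 tape=_[X]X___   (p2,X)→(p4,X,+1)
state=p4 head=2 tape=_X[X]___   (p4,X)→(p2,Y,+1)
state=p2 head=3 tape=_XY[_]__   (p2,_)→(p3,X,-1)
state=p3 head=2 tape=_X[Y]X__   (p3,Y)→(p1,Y,+1)
state=p1 head=3 tape=_XY[X]__   (p1,X)→(p1,X,+1)
state=p1 head=4 tape=_XYX[_]_   (p1,_)→(p2,X,+1)
state=p2 head=5 tape=_XYXX[_]   (p2,_)→(p3,X,-1)
state=p3 head=4 tape=_XYX[X]X
No transition is defined for (p3, X); M halts in state p3.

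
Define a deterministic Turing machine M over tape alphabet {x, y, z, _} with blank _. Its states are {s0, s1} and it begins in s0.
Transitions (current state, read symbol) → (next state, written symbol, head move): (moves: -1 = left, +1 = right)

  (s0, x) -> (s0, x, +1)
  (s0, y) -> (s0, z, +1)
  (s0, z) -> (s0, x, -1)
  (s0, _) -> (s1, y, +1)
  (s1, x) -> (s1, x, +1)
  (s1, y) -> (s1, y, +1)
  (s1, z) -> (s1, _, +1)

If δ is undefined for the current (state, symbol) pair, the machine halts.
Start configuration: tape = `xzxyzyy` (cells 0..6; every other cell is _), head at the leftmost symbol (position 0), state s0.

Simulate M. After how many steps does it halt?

14

state=s0 head=0 tape=[x]zxyzyy__   (s0,x)→(s0,x,+1)
state=s0 head=1 tape=x[z]xyzyy__   (s0,z)→(s0,x,-1)
state=s0 head=0 tape=[x]xxyzyy__   (s0,x)→(s0,x,+1)
state=s0 head=1 tape=x[x]xyzyy__   (s0,x)→(s0,x,+1)
state=s0 head=2 tape=xx[x]yzyy__   (s0,x)→(s0,x,+1)
state=s0 head=3 tape=xxx[y]zyy__   (s0,y)→(s0,z,+1)
state=s0 head=4 tape=xxxz[z]yy__   (s0,z)→(s0,x,-1)
state=s0 head=3 tape=xxx[z]xyy__   (s0,z)→(s0,x,-1)
state=s0 head=2 tape=xx[x]xxyy__   (s0,x)→(s0,x,+1)
state=s0 head=3 tape=xxx[x]xyy__   (s0,x)→(s0,x,+1)
state=s0 head=4 tape=xxxx[x]yy__   (s0,x)→(s0,x,+1)
state=s0 head=5 tape=xxxxx[y]y__   (s0,y)→(s0,z,+1)
state=s0 head=6 tape=xxxxxz[y]__   (s0,y)→(s0,z,+1)
state=s0 head=7 tape=xxxxxzz[_]_   (s0,_)→(s1,y,+1)
state=s1 head=8 tape=xxxxxzzy[_]
M halts after 14 transitions.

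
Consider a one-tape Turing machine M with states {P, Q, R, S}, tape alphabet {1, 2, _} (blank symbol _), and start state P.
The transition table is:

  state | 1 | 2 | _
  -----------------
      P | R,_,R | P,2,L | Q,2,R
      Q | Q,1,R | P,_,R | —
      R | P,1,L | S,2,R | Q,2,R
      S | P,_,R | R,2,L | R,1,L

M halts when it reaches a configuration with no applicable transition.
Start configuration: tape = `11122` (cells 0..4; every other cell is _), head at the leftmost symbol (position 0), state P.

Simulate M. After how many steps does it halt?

P | [1]1122__   read 1 → write _, move R, go to R
R | _[1]122__   read 1 → write 1, move L, go to P
P | [_]1122__   read _ → write 2, move R, go to Q
Q | 2[1]122__   read 1 → write 1, move R, go to Q
Q | 21[1]22__   read 1 → write 1, move R, go to Q
Q | 211[2]2__   read 2 → write _, move R, go to P
P | 211_[2]__   read 2 → write 2, move L, go to P
P | 211[_]2__   read _ → write 2, move R, go to Q
Q | 2112[2]__   read 2 → write _, move R, go to P
P | 2112_[_]_   read _ → write 2, move R, go to Q
Q | 2112_2[_]
M halts after 10 transitions.

10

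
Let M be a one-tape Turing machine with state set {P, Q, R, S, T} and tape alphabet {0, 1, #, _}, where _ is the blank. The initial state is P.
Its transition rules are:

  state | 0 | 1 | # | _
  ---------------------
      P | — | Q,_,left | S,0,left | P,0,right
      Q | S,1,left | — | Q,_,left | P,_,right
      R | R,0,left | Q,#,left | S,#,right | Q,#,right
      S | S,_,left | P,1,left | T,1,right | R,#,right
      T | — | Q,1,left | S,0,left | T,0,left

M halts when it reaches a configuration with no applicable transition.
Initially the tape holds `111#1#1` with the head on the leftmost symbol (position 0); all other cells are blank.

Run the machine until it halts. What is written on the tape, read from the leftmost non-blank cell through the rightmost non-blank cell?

#11_1#1#1

state=P head=0 tape=__[1]11#1#1   (P,1)→(Q,_,left)
state=Q head=-1 tape=_[_]_11#1#1   (Q,_)→(P,_,right)
state=P head=0 tape=__[_]11#1#1   (P,_)→(P,0,right)
state=P head=1 tape=__0[1]1#1#1   (P,1)→(Q,_,left)
state=Q head=0 tape=__[0]_1#1#1   (Q,0)→(S,1,left)
state=S head=-1 tape=_[_]1_1#1#1   (S,_)→(R,#,right)
state=R head=0 tape=_#[1]_1#1#1   (R,1)→(Q,#,left)
state=Q head=-1 tape=_[#]#_1#1#1   (Q,#)→(Q,_,left)
state=Q head=-2 tape=[_]_#_1#1#1   (Q,_)→(P,_,right)
state=P head=-1 tape=_[_]#_1#1#1   (P,_)→(P,0,right)
state=P head=0 tape=_0[#]_1#1#1   (P,#)→(S,0,left)
state=S head=-1 tape=_[0]0_1#1#1   (S,0)→(S,_,left)
state=S head=-2 tape=[_]_0_1#1#1   (S,_)→(R,#,right)
state=R head=-1 tape=#[_]0_1#1#1   (R,_)→(Q,#,right)
state=Q head=0 tape=##[0]_1#1#1   (Q,0)→(S,1,left)
state=S head=-1 tape=#[#]1_1#1#1   (S,#)→(T,1,right)
state=T head=0 tape=#1[1]_1#1#1   (T,1)→(Q,1,left)
state=Q head=-1 tape=#[1]1_1#1#1
The non-blank tape span at halt is #11_1#1#1.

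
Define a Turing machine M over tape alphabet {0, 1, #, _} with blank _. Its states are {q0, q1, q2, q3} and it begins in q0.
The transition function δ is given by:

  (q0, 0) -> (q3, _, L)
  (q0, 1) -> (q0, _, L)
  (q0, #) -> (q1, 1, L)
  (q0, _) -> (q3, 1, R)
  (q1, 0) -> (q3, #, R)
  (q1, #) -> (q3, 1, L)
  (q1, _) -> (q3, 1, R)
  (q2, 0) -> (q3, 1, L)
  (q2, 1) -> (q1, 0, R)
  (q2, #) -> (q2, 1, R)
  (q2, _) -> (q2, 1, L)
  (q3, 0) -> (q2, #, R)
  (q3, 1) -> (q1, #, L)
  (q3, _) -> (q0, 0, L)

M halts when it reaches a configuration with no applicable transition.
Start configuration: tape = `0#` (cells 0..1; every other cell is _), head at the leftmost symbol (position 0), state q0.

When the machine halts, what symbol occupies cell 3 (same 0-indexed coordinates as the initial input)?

q0 | __[0]#__   read 0 → write _, move L, go to q3
q3 | _[_]_#__   read _ → write 0, move L, go to q0
q0 | [_]0_#__   read _ → write 1, move R, go to q3
q3 | 1[0]_#__   read 0 → write #, move R, go to q2
q2 | 1#[_]#__   read _ → write 1, move L, go to q2
q2 | 1[#]1#__   read # → write 1, move R, go to q2
q2 | 11[1]#__   read 1 → write 0, move R, go to q1
q1 | 110[#]__   read # → write 1, move L, go to q3
q3 | 11[0]1__   read 0 → write #, move R, go to q2
q2 | 11#[1]__   read 1 → write 0, move R, go to q1
q1 | 11#0[_]_   read _ → write 1, move R, go to q3
q3 | 11#01[_]   read _ → write 0, move L, go to q0
q0 | 11#0[1]0   read 1 → write _, move L, go to q0
q0 | 11#[0]_0   read 0 → write _, move L, go to q3
q3 | 11[#]__0
Cell 3 holds 0 when M halts.

0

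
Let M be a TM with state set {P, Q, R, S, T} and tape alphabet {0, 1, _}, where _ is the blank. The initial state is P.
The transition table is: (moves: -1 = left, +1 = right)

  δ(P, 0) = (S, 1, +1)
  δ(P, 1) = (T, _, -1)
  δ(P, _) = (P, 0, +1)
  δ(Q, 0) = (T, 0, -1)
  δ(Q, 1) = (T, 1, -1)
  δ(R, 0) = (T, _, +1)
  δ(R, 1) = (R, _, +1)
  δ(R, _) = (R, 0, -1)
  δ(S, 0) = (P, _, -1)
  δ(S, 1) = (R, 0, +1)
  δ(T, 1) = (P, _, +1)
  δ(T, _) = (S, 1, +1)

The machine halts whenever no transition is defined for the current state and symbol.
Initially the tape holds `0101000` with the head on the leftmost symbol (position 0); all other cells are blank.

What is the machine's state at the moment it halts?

state=P head=0 tape=[0]101000   (P,0)→(S,1,+1)
state=S head=1 tape=1[1]01000   (S,1)→(R,0,+1)
state=R head=2 tape=10[0]1000   (R,0)→(T,_,+1)
state=T head=3 tape=10_[1]000   (T,1)→(P,_,+1)
state=P head=4 tape=10__[0]00   (P,0)→(S,1,+1)
state=S head=5 tape=10__1[0]0   (S,0)→(P,_,-1)
state=P head=4 tape=10__[1]_0   (P,1)→(T,_,-1)
state=T head=3 tape=10_[_]__0   (T,_)→(S,1,+1)
state=S head=4 tape=10_1[_]_0
No transition is defined for (S, _); M halts in state S.

S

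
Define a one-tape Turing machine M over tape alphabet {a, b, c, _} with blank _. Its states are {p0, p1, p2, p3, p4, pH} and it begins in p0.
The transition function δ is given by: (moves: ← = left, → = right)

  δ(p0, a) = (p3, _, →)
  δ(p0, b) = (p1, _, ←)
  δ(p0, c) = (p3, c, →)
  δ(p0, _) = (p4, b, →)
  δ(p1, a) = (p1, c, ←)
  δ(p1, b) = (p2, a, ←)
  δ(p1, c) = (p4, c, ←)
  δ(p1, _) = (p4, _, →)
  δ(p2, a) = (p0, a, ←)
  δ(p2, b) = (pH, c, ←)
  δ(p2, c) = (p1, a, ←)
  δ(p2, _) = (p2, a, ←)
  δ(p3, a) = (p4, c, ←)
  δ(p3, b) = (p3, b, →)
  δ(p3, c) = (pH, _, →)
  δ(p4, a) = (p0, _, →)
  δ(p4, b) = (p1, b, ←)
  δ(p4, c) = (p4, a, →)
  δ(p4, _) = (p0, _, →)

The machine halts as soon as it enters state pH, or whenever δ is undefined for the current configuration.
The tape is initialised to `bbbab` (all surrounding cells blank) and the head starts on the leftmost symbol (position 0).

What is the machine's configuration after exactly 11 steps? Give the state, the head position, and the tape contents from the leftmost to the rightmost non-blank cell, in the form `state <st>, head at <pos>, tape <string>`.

p0 | _[b]bbab_   read b → write _, move ←, go to p1
p1 | [_]_bbab_   read _ → write _, move →, go to p4
p4 | _[_]bbab_   read _ → write _, move →, go to p0
p0 | __[b]bab_   read b → write _, move ←, go to p1
p1 | _[_]_bab_   read _ → write _, move →, go to p4
p4 | __[_]bab_   read _ → write _, move →, go to p0
p0 | ___[b]ab_   read b → write _, move ←, go to p1
p1 | __[_]_ab_   read _ → write _, move →, go to p4
p4 | ___[_]ab_   read _ → write _, move →, go to p0
p0 | ____[a]b_   read a → write _, move →, go to p3
p3 | _____[b]_   read b → write b, move →, go to p3
p3 | _____b[_]
After 11 steps: state p3, head at 5, tape b.

state p3, head at 5, tape b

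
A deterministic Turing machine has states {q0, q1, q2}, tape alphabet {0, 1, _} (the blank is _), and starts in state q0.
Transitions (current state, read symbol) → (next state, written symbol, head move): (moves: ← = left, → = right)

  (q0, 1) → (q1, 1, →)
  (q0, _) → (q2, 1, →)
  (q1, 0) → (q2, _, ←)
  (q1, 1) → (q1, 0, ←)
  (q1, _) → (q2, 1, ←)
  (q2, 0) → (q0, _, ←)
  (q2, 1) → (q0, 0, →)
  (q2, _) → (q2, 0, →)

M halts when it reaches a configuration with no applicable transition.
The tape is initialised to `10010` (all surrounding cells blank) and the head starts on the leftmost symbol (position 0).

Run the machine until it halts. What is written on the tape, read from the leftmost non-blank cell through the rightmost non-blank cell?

state=q0 head=0 tape=_[1]0010   (q0,1)→(q1,1,→)
state=q1 head=1 tape=_1[0]010   (q1,0)→(q2,_,←)
state=q2 head=0 tape=_[1]_010   (q2,1)→(q0,0,→)
state=q0 head=1 tape=_0[_]010   (q0,_)→(q2,1,→)
state=q2 head=2 tape=_01[0]10   (q2,0)→(q0,_,←)
state=q0 head=1 tape=_0[1]_10   (q0,1)→(q1,1,→)
state=q1 head=2 tape=_01[_]10   (q1,_)→(q2,1,←)
state=q2 head=1 tape=_0[1]110   (q2,1)→(q0,0,→)
state=q0 head=2 tape=_00[1]10   (q0,1)→(q1,1,→)
state=q1 head=3 tape=_001[1]0   (q1,1)→(q1,0,←)
state=q1 head=2 tape=_00[1]00   (q1,1)→(q1,0,←)
state=q1 head=1 tape=_0[0]000   (q1,0)→(q2,_,←)
state=q2 head=0 tape=_[0]_000   (q2,0)→(q0,_,←)
state=q0 head=-1 tape=[_]__000   (q0,_)→(q2,1,→)
state=q2 head=0 tape=1[_]_000   (q2,_)→(q2,0,→)
state=q2 head=1 tape=10[_]000   (q2,_)→(q2,0,→)
state=q2 head=2 tape=100[0]00   (q2,0)→(q0,_,←)
state=q0 head=1 tape=10[0]_00
The non-blank tape span at halt is 100_00.

100_00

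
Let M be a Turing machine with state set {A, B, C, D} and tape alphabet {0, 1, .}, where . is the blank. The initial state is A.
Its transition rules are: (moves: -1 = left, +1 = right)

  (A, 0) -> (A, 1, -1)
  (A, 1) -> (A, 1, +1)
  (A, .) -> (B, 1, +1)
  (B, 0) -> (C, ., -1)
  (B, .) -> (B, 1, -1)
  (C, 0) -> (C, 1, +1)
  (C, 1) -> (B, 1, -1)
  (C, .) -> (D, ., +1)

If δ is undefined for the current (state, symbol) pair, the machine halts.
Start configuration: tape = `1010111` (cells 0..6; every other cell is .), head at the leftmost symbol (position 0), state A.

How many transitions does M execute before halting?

13

A | [1]010111..   read 1 → write 1, move +1, go to A
A | 1[0]10111..   read 0 → write 1, move -1, go to A
A | [1]110111..   read 1 → write 1, move +1, go to A
A | 1[1]10111..   read 1 → write 1, move +1, go to A
A | 11[1]0111..   read 1 → write 1, move +1, go to A
A | 111[0]111..   read 0 → write 1, move -1, go to A
A | 11[1]1111..   read 1 → write 1, move +1, go to A
A | 111[1]111..   read 1 → write 1, move +1, go to A
A | 1111[1]11..   read 1 → write 1, move +1, go to A
A | 11111[1]1..   read 1 → write 1, move +1, go to A
A | 111111[1]..   read 1 → write 1, move +1, go to A
A | 1111111[.].   read . → write 1, move +1, go to B
B | 11111111[.]   read . → write 1, move -1, go to B
B | 1111111[1]1
M halts after 13 transitions.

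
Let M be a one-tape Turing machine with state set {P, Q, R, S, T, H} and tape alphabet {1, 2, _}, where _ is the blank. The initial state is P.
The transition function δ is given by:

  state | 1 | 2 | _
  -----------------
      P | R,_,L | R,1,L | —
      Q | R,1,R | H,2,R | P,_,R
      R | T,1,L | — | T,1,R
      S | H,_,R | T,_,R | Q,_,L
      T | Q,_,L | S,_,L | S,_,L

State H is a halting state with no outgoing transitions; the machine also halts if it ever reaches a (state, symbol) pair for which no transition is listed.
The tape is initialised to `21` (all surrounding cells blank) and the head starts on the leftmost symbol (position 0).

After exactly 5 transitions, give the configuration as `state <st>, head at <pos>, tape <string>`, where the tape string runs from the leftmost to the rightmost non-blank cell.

P | _[2]1   read 2 → write 1, move L, go to R
R | [_]11   read _ → write 1, move R, go to T
T | 1[1]1   read 1 → write _, move L, go to Q
Q | [1]_1   read 1 → write 1, move R, go to R
R | 1[_]1   read _ → write 1, move R, go to T
T | 11[1]
After 5 steps: state T, head at 1, tape 111.

state T, head at 1, tape 111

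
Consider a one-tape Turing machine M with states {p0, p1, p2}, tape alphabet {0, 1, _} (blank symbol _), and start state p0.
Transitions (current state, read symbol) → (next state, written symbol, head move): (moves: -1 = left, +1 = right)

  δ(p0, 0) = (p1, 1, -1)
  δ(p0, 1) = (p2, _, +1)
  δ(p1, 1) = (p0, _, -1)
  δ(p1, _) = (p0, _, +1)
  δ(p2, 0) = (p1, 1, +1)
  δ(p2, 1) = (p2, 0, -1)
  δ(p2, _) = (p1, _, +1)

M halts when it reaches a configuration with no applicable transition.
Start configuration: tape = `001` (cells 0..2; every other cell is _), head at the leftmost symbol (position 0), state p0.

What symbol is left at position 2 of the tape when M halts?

p0 | _[0]01__   read 0 → write 1, move -1, go to p1
p1 | [_]101__   read _ → write _, move +1, go to p0
p0 | _[1]01__   read 1 → write _, move +1, go to p2
p2 | __[0]1__   read 0 → write 1, move +1, go to p1
p1 | __1[1]__   read 1 → write _, move -1, go to p0
p0 | __[1]___   read 1 → write _, move +1, go to p2
p2 | ___[_]__   read _ → write _, move +1, go to p1
p1 | ____[_]_   read _ → write _, move +1, go to p0
p0 | _____[_]
Cell 2 holds _ when M halts.

_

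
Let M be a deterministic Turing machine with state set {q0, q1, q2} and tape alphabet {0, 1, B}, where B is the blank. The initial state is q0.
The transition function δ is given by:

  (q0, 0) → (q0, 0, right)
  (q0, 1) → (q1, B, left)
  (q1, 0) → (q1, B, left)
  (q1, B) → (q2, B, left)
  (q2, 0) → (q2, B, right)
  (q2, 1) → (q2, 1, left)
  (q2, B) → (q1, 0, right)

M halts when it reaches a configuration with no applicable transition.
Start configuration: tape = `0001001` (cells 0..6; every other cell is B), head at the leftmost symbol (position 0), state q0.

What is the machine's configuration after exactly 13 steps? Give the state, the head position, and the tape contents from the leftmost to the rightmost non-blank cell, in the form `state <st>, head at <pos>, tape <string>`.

q0 | BB[0]001001   read 0 → write 0, move right, go to q0
q0 | BB0[0]01001   read 0 → write 0, move right, go to q0
q0 | BB00[0]1001   read 0 → write 0, move right, go to q0
q0 | BB000[1]001   read 1 → write B, move left, go to q1
q1 | BB00[0]B001   read 0 → write B, move left, go to q1
q1 | BB0[0]BB001   read 0 → write B, move left, go to q1
q1 | BB[0]BBB001   read 0 → write B, move left, go to q1
q1 | B[B]BBBB001   read B → write B, move left, go to q2
q2 | [B]BBBBB001   read B → write 0, move right, go to q1
q1 | 0[B]BBBB001   read B → write B, move left, go to q2
q2 | [0]BBBBB001   read 0 → write B, move right, go to q2
q2 | B[B]BBBB001   read B → write 0, move right, go to q1
q1 | B0[B]BBB001   read B → write B, move left, go to q2
q2 | B[0]BBBB001
After 13 steps: state q2, head at -1, tape 0BBBB001.

state q2, head at -1, tape 0BBBB001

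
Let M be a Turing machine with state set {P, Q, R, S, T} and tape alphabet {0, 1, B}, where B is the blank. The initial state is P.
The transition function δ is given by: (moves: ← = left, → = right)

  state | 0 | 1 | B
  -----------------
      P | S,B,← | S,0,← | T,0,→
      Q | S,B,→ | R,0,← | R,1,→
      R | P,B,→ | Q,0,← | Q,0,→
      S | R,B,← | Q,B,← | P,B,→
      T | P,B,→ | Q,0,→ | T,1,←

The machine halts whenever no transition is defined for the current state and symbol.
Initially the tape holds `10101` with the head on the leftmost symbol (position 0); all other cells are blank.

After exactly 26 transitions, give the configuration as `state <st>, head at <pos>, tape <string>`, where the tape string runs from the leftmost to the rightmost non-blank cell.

state P, head at 6, tape 0B0BBB1

P | B[1]0101BB   read 1 → write 0, move ←, go to S
S | [B]00101BB   read B → write B, move →, go to P
P | B[0]0101BB   read 0 → write B, move ←, go to S
S | [B]B0101BB   read B → write B, move →, go to P
P | B[B]0101BB   read B → write 0, move →, go to T
T | B0[0]101BB   read 0 → write B, move →, go to P
P | B0B[1]01BB   read 1 → write 0, move ←, go to S
S | B0[B]001BB   read B → write B, move →, go to P
P | B0B[0]01BB   read 0 → write B, move ←, go to S
S | B0[B]B01BB   read B → write B, move →, go to P
P | B0B[B]01BB   read B → write 0, move →, go to T
T | B0B0[0]1BB   read 0 → write B, move →, go to P
P | B0B0B[1]BB   read 1 → write 0, move ←, go to S
S | B0B0[B]0BB   read B → write B, move →, go to P
P | B0B0B[0]BB   read 0 → write B, move ←, go to S
S | B0B0[B]BBB   read B → write B, move →, go to P
P | B0B0B[B]BB   read B → write 0, move →, go to T
T | B0B0B0[B]B   read B → write 1, move ←, go to T
T | B0B0B[0]1B   read 0 → write B, move →, go to P
P | B0B0BB[1]B   read 1 → write 0, move ←, go to S
S | B0B0B[B]0B   read B → write B, move →, go to P
P | B0B0BB[0]B   read 0 → write B, move ←, go to S
S | B0B0B[B]BB   read B → write B, move →, go to P
P | B0B0BB[B]B   read B → write 0, move →, go to T
T | B0B0BB0[B]   read B → write 1, move ←, go to T
T | B0B0BB[0]1   read 0 → write B, move →, go to P
P | B0B0BBB[1]
After 26 steps: state P, head at 6, tape 0B0BBB1.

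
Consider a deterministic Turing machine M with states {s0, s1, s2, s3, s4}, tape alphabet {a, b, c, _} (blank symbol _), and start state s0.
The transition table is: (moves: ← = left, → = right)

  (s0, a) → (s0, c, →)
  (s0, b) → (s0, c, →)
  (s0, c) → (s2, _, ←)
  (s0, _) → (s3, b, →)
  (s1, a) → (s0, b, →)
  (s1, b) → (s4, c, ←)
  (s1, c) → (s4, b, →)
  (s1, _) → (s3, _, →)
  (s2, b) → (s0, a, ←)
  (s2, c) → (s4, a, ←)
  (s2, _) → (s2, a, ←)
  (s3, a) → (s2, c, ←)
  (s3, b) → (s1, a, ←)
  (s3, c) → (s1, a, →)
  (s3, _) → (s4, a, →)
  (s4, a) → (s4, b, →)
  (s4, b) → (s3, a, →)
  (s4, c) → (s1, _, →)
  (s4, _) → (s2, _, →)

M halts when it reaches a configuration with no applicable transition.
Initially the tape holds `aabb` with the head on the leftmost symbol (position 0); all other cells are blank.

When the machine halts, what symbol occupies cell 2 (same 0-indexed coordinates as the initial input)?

state=s0 head=0 tape=[a]abb____   (s0,a)→(s0,c,→)
state=s0 head=1 tape=c[a]bb____   (s0,a)→(s0,c,→)
state=s0 head=2 tape=cc[b]b____   (s0,b)→(s0,c,→)
state=s0 head=3 tape=ccc[b]____   (s0,b)→(s0,c,→)
state=s0 head=4 tape=cccc[_]___   (s0,_)→(s3,b,→)
state=s3 head=5 tape=ccccb[_]__   (s3,_)→(s4,a,→)
state=s4 head=6 tape=ccccba[_]_   (s4,_)→(s2,_,→)
state=s2 head=7 tape=ccccba_[_]   (s2,_)→(s2,a,←)
state=s2 head=6 tape=ccccba[_]a   (s2,_)→(s2,a,←)
state=s2 head=5 tape=ccccb[a]aa
Cell 2 holds c when M halts.

c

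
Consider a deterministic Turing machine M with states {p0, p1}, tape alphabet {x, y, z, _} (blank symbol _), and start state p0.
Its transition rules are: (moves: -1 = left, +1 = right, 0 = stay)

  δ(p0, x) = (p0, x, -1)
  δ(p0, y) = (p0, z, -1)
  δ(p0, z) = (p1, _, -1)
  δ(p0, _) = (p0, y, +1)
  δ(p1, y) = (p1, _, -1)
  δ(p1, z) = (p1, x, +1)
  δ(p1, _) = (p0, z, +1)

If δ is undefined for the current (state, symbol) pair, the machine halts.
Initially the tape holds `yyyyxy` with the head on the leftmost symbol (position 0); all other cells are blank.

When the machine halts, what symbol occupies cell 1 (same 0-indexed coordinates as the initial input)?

p0 | ___[y]yyyxy   read y → write z, move -1, go to p0
p0 | __[_]zyyyxy   read _ → write y, move +1, go to p0
p0 | __y[z]yyyxy   read z → write _, move -1, go to p1
p1 | __[y]_yyyxy   read y → write _, move -1, go to p1
p1 | _[_]__yyyxy   read _ → write z, move +1, go to p0
p0 | _z[_]_yyyxy   read _ → write y, move +1, go to p0
p0 | _zy[_]yyyxy   read _ → write y, move +1, go to p0
p0 | _zyy[y]yyxy   read y → write z, move -1, go to p0
p0 | _zy[y]zyyxy   read y → write z, move -1, go to p0
p0 | _z[y]zzyyxy   read y → write z, move -1, go to p0
p0 | _[z]zzzyyxy   read z → write _, move -1, go to p1
p1 | [_]_zzzyyxy   read _ → write z, move +1, go to p0
p0 | z[_]zzzyyxy   read _ → write y, move +1, go to p0
p0 | zy[z]zzyyxy   read z → write _, move -1, go to p1
p1 | z[y]_zzyyxy   read y → write _, move -1, go to p1
p1 | [z]__zzyyxy   read z → write x, move +1, go to p1
p1 | x[_]_zzyyxy   read _ → write z, move +1, go to p0
p0 | xz[_]zzyyxy   read _ → write y, move +1, go to p0
p0 | xzy[z]zyyxy   read z → write _, move -1, go to p1
p1 | xz[y]_zyyxy   read y → write _, move -1, go to p1
p1 | x[z]__zyyxy   read z → write x, move +1, go to p1
p1 | xx[_]_zyyxy   read _ → write z, move +1, go to p0
p0 | xxz[_]zyyxy   read _ → write y, move +1, go to p0
p0 | xxzy[z]yyxy   read z → write _, move -1, go to p1
p1 | xxz[y]_yyxy   read y → write _, move -1, go to p1
p1 | xx[z]__yyxy   read z → write x, move +1, go to p1
p1 | xxx[_]_yyxy   read _ → write z, move +1, go to p0
p0 | xxxz[_]yyxy   read _ → write y, move +1, go to p0
p0 | xxxzy[y]yxy   read y → write z, move -1, go to p0
p0 | xxxz[y]zyxy   read y → write z, move -1, go to p0
p0 | xxx[z]zzyxy   read z → write _, move -1, go to p1
p1 | xx[x]_zzyxy
Cell 1 holds z when M halts.

z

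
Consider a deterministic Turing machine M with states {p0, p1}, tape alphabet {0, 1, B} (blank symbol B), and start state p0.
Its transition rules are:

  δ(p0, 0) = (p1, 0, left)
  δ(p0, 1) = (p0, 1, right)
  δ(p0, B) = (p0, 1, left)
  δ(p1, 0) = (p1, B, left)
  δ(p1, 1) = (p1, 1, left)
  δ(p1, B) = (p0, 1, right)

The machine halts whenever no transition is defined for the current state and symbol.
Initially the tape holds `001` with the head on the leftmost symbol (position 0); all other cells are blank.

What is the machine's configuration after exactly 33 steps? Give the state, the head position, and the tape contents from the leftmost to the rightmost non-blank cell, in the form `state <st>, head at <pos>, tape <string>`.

state=p0 head=0 tape=BBBBB[0]01   (p0,0)→(p1,0,left)
state=p1 head=-1 tape=BBBB[B]001   (p1,B)→(p0,1,right)
state=p0 head=0 tape=BBBB1[0]01   (p0,0)→(p1,0,left)
state=p1 head=-1 tape=BBBB[1]001   (p1,1)→(p1,1,left)
state=p1 head=-2 tape=BBB[B]1001   (p1,B)→(p0,1,right)
state=p0 head=-1 tape=BBB1[1]001   (p0,1)→(p0,1,right)
state=p0 head=0 tape=BBB11[0]01   (p0,0)→(p1,0,left)
state=p1 head=-1 tape=BBB1[1]001   (p1,1)→(p1,1,left)
state=p1 head=-2 tape=BBB[1]1001   (p1,1)→(p1,1,left)
state=p1 head=-3 tape=BB[B]11001   (p1,B)→(p0,1,right)
state=p0 head=-2 tape=BB1[1]1001   (p0,1)→(p0,1,right)
state=p0 head=-1 tape=BB11[1]001   (p0,1)→(p0,1,right)
state=p0 head=0 tape=BB111[0]01   (p0,0)→(p1,0,left)
state=p1 head=-1 tape=BB11[1]001   (p1,1)→(p1,1,left)
state=p1 head=-2 tape=BB1[1]1001   (p1,1)→(p1,1,left)
state=p1 head=-3 tape=BB[1]11001   (p1,1)→(p1,1,left)
state=p1 head=-4 tape=B[B]111001   (p1,B)→(p0,1,right)
state=p0 head=-3 tape=B1[1]11001   (p0,1)→(p0,1,right)
state=p0 head=-2 tape=B11[1]1001   (p0,1)→(p0,1,right)
state=p0 head=-1 tape=B111[1]001   (p0,1)→(p0,1,right)
state=p0 head=0 tape=B1111[0]01   (p0,0)→(p1,0,left)
state=p1 head=-1 tape=B111[1]001   (p1,1)→(p1,1,left)
state=p1 head=-2 tape=B11[1]1001   (p1,1)→(p1,1,left)
state=p1 head=-3 tape=B1[1]11001   (p1,1)→(p1,1,left)
state=p1 head=-4 tape=B[1]111001   (p1,1)→(p1,1,left)
state=p1 head=-5 tape=[B]1111001   (p1,B)→(p0,1,right)
state=p0 head=-4 tape=1[1]111001   (p0,1)→(p0,1,right)
state=p0 head=-3 tape=11[1]11001   (p0,1)→(p0,1,right)
state=p0 head=-2 tape=111[1]1001   (p0,1)→(p0,1,right)
state=p0 head=-1 tape=1111[1]001   (p0,1)→(p0,1,right)
state=p0 head=0 tape=11111[0]01   (p0,0)→(p1,0,left)
state=p1 head=-1 tape=1111[1]001   (p1,1)→(p1,1,left)
state=p1 head=-2 tape=111[1]1001   (p1,1)→(p1,1,left)
state=p1 head=-3 tape=11[1]11001
After 33 steps: state p1, head at -3, tape 11111001.

state p1, head at -3, tape 11111001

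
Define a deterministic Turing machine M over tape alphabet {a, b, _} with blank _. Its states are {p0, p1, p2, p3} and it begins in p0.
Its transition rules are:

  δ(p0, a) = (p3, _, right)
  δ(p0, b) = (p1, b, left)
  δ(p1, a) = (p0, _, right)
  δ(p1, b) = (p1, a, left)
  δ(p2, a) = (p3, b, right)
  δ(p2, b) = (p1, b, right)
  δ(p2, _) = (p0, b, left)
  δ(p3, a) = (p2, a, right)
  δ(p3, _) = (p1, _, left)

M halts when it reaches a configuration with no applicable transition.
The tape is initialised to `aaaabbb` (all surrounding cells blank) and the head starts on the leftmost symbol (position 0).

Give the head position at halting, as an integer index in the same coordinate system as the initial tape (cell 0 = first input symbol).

p0 | [a]aaabbb_   read a → write _, move right, go to p3
p3 | _[a]aabbb_   read a → write a, move right, go to p2
p2 | _a[a]abbb_   read a → write b, move right, go to p3
p3 | _ab[a]bbb_   read a → write a, move right, go to p2
p2 | _aba[b]bb_   read b → write b, move right, go to p1
p1 | _abab[b]b_   read b → write a, move left, go to p1
p1 | _aba[b]ab_   read b → write a, move left, go to p1
p1 | _ab[a]aab_   read a → write _, move right, go to p0
p0 | _ab_[a]ab_   read a → write _, move right, go to p3
p3 | _ab__[a]b_   read a → write a, move right, go to p2
p2 | _ab__a[b]_   read b → write b, move right, go to p1
p1 | _ab__ab[_]
At halt the head is at cell 7.

7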